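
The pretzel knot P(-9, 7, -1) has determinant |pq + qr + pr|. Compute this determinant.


Step 1: Compute pq + qr + pr.
pq = (-9)*7 = -63
qr = 7*(-1) = -7
pr = (-9)*(-1) = 9
pq + qr + pr = -63 + (-7) + 9 = -61
Step 2: Take absolute value.
det(P(-9,7,-1)) = |-61| = 61

61


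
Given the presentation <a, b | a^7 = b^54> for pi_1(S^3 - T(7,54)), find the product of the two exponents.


The relation is a^7 = b^54.
Product of exponents = 7 * 54
= 378

378


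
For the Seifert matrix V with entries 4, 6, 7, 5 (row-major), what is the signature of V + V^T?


Step 1: V + V^T = [[8, 13], [13, 10]]
Step 2: trace = 18, det = -89
Step 3: Discriminant = 18^2 - 4*(-89) = 680
Step 4: Eigenvalues: 22.0384, -4.0384
Step 5: Signature = (# positive eigenvalues) - (# negative eigenvalues) = 0

0


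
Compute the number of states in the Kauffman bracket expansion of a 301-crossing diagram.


Each crossing contributes 2 choices (A-smoothing or B-smoothing).
Total states = 2^301 = 4074071952668972172536891376818756322102936787331872501272280898708762599526673412366794752

4074071952668972172536891376818756322102936787331872501272280898708762599526673412366794752


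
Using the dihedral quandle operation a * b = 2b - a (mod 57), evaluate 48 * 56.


48 * 56 = 2*56 - 48 mod 57
= 112 - 48 mod 57
= 64 mod 57 = 7

7


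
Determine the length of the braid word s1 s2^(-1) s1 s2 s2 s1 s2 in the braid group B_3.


The word length counts the number of generators (including inverses).
Listing each generator: s1, s2^(-1), s1, s2, s2, s1, s2
There are 7 generators in this braid word.

7


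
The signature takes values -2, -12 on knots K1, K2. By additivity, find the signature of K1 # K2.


The signature is additive under connected sum.
signature(K1 # K2) = (-2) + (-12)
= -14

-14


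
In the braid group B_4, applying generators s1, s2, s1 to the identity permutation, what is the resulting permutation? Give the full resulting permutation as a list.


Starting with identity [1, 2, 3, 4].
Apply generators in sequence:
  After s1: [2, 1, 3, 4]
  After s2: [2, 3, 1, 4]
  After s1: [3, 2, 1, 4]
Final permutation: [3, 2, 1, 4]

[3, 2, 1, 4]


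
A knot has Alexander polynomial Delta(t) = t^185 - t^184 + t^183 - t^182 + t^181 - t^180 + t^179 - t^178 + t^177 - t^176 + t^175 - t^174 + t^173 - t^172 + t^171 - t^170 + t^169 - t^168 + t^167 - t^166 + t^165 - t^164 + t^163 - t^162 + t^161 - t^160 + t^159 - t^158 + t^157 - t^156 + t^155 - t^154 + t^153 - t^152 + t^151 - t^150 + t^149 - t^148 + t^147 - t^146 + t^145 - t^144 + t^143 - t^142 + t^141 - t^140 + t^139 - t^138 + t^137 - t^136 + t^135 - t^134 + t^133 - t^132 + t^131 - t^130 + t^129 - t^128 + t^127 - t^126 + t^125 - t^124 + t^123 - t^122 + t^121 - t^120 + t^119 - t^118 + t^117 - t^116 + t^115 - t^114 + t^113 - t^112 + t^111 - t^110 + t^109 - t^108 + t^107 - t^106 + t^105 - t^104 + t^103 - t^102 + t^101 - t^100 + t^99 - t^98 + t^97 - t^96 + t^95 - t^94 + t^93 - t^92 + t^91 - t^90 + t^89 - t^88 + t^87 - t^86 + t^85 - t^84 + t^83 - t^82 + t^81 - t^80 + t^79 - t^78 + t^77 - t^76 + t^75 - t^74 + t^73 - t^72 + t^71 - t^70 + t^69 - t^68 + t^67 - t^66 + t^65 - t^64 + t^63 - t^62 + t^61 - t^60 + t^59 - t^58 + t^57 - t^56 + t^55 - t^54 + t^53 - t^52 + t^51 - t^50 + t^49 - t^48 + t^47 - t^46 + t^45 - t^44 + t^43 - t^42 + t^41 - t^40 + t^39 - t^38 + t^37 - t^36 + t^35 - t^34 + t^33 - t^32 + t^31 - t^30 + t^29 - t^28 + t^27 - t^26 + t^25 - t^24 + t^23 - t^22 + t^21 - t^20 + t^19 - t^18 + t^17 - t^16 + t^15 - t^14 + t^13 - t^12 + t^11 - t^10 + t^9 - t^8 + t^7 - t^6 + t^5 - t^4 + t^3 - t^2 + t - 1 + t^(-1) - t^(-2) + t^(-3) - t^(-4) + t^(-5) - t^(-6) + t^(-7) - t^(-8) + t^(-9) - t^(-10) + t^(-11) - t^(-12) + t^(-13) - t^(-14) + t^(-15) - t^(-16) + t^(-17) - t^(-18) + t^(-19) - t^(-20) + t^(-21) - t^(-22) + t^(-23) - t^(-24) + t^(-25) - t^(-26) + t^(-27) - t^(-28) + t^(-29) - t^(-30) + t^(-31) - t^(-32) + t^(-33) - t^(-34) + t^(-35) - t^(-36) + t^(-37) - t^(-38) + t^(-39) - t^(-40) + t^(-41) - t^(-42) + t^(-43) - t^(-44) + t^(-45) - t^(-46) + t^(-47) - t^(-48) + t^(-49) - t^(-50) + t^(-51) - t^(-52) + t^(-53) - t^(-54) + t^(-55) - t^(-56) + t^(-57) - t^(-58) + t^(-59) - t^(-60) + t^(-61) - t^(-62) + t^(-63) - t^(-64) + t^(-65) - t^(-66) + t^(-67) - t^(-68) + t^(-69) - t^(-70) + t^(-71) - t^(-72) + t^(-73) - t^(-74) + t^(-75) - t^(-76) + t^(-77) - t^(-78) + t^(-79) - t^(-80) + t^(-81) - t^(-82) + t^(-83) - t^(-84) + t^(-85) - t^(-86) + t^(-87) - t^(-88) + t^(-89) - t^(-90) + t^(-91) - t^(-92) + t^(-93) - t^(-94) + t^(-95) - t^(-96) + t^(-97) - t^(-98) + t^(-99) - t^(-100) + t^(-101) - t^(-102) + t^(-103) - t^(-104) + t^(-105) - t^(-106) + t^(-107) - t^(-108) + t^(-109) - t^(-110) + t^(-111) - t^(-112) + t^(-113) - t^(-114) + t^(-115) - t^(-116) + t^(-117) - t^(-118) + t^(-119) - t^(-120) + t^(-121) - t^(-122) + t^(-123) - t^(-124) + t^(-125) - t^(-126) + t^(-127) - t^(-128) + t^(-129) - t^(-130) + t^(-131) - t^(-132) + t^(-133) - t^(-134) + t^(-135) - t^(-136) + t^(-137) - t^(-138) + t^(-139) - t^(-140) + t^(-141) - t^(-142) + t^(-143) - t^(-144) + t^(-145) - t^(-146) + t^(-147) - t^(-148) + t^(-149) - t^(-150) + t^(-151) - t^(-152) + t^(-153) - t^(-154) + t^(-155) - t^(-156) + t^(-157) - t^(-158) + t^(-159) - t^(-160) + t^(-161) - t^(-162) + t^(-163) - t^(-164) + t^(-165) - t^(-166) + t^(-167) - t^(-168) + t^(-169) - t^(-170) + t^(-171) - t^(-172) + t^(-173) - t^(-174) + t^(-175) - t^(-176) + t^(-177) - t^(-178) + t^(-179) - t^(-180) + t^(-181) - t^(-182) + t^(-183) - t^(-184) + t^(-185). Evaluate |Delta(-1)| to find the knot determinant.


Step 1: The polynomial has 371 terms with alternating signs, exponents from 185 down to -185.
Step 2: Substitute t = -1. The i-th term has coefficient (-1)^i and exponent (m-i),
  so its value is (-1)^i * (-1)^(m-i) = (-1)^m = -1 for every i.
Step 3: All 371 terms equal -1, so Delta(-1) = 371 * (-1) = -371
Step 4: |Delta(-1)| = 371

371


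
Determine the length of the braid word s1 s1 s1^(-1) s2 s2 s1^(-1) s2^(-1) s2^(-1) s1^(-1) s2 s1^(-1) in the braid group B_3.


The word length counts the number of generators (including inverses).
Listing each generator: s1, s1, s1^(-1), s2, s2, s1^(-1), s2^(-1), s2^(-1), s1^(-1), s2, s1^(-1)
There are 11 generators in this braid word.

11


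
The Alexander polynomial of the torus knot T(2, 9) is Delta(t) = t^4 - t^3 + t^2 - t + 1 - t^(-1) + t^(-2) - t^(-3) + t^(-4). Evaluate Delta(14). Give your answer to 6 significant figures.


Substituting t = 14 into Delta(t) = t^4 - t^3 + t^2 - t + 1 - t^(-1) + t^(-2) - t^(-3) + t^(-4):
Term values: (38416) + (-2744) + (196) + (-14) + (1) + (-0.0714286) + (0.00510204) + (-0.000364431) + (2.60308e-05)
Sum = 35854.93334
Rounded to 6 significant figures: 35854.9

35854.9


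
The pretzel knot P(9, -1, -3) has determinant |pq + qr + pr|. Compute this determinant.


Step 1: Compute pq + qr + pr.
pq = 9*(-1) = -9
qr = (-1)*(-3) = 3
pr = 9*(-3) = -27
pq + qr + pr = -9 + 3 + (-27) = -33
Step 2: Take absolute value.
det(P(9,-1,-3)) = |-33| = 33

33


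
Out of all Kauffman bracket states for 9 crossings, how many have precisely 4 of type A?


We choose which 4 of 9 crossings get A-smoothings.
C(9, 4) = 9! / (4! * 5!)
= 126

126


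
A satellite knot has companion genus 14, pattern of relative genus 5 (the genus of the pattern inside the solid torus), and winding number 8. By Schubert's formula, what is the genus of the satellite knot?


Schubert: g(satellite) = g_rel(pattern) + |winding| * g(companion),
where g_rel(pattern) is the genus of the pattern relative to the solid torus.
= 5 + 8 * 14
= 5 + 112 = 117

117


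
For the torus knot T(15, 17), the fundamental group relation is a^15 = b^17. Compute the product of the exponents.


The relation is a^15 = b^17.
Product of exponents = 15 * 17
= 255

255


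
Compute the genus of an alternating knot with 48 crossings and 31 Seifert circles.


For alternating knots, g = (c - s + 1)/2.
= (48 - 31 + 1)/2
= 18/2 = 9

9


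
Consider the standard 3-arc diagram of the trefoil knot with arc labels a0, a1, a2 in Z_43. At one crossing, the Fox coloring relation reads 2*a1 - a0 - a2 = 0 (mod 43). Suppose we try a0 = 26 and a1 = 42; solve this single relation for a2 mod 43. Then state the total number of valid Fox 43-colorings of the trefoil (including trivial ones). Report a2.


Step 1: Apply the given crossing relation 2*a1 - a0 - a2 = 0 (mod 43).
  a2 = 2*a1 - a0 mod 43
  a2 = 2*42 - 26 mod 43
  a2 = 84 - 26 mod 43
  a2 = 58 mod 43 = 15
Step 2: The trefoil has determinant 3.
  Number of Fox p-colorings (p prime) is p^2 if p = 3, else p.
  Since 43 does not divide 3, only trivial (constant) colorings exist.
  (So the trial a0 = 26, a1 = 42 with a0 != a1 does NOT extend to a valid coloring of the whole trefoil: the other two crossing relations require 3*(a1 - a0) = 0 (mod 43), which fails.)
  Total colorings = 43
Step 3: a2 = 15, total Fox 43-colorings = 43

15


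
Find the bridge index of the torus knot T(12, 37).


The bridge number of T(p,q) is min(p,q).
min(12, 37) = 12

12


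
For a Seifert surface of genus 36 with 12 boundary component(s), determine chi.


chi = 2 - 2g - b
= 2 - 2*36 - 12
= 2 - 72 - 12 = -82

-82


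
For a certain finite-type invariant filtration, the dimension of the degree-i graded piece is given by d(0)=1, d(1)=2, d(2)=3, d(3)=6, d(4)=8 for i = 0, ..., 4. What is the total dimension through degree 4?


Total dimension = d(0) + d(1) + ... + d(4)
= 1 + 2 + 3 + 6 + 8
= 20

20


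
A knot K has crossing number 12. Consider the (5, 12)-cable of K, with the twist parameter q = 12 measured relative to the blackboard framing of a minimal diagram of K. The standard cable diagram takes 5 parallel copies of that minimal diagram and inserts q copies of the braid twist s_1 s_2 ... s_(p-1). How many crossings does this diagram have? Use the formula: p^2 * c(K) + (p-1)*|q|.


Step 1: Each of the c(K) crossings of the companion diagram becomes p*p = p^2 crossings among the p parallel strands, and each of the |q| twists s_1 s_2 ... s_(p-1) adds (p-1) crossings.
  Crossings = p^2 * c(K) + (p-1)*|q|
Step 2: = 5^2 * 12 + (5-1)*12
Step 3: = 25*12 + 4*12
Step 4: = 300 + 48 = 348

348


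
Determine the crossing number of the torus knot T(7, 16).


For a torus knot T(p, q) with gcd(p,q)=1,
the crossing number is min(p*(q-1), q*(p-1)).
p*(q-1) = 7*15 = 105
q*(p-1) = 16*6 = 96
min(105, 96) = 96

96


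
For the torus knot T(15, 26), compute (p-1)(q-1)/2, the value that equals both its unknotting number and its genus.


For a torus knot T(p,q), both the unknotting number and genus equal (p-1)(q-1)/2.
= (15-1)(26-1)/2
= 14*25/2
= 350/2 = 175

175


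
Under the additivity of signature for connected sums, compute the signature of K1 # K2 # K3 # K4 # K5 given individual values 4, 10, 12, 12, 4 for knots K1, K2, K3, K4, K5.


The signature is additive under connected sum.
signature(K1 # K2 # K3 # K4 # K5) = (4) + (10) + (12) + (12) + (4)
= 42

42


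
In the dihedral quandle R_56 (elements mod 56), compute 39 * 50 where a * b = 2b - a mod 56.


39 * 50 = 2*50 - 39 mod 56
= 100 - 39 mod 56
= 61 mod 56 = 5

5


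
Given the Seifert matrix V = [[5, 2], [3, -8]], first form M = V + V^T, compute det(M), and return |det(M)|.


Step 1: Form V + V^T where V = [[5, 2], [3, -8]]
  V^T = [[5, 3], [2, -8]]
  V + V^T = [[10, 5], [5, -16]]
Step 2: det(V + V^T) = 10*(-16) - 5*5
  = -160 - 25 = -185
Step 3: Knot determinant = |det(V + V^T)| = |-185| = 185

185


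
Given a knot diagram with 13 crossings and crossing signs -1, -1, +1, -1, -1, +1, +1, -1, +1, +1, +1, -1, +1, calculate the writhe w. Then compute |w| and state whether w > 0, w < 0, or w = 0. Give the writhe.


Step 1: Count positive crossings (+1).
Positive crossings: 7
Step 2: Count negative crossings (-1).
Negative crossings: 6
Step 3: Writhe = (positive) - (negative)
w = 7 - 6 = 1
Step 4: |w| = 1, and w is positive

1


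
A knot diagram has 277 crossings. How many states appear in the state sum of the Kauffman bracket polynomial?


Each crossing contributes 2 choices (A-smoothing or B-smoothing).
Total states = 2^277 = 242833611528216133864932738352939863330300854881517440156476551217363035650651062272

242833611528216133864932738352939863330300854881517440156476551217363035650651062272


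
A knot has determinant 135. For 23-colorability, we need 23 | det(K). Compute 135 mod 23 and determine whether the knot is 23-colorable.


Step 1: A knot is p-colorable if and only if p divides its determinant.
Step 2: Compute 135 mod 23.
135 = 5 * 23 + 20
Step 3: 135 mod 23 = 20
Step 4: The knot is 23-colorable: no

20


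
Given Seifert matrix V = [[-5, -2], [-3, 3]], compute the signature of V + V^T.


Step 1: V + V^T = [[-10, -5], [-5, 6]]
Step 2: trace = -4, det = -85
Step 3: Discriminant = (-4)^2 - 4*(-85) = 356
Step 4: Eigenvalues: 7.43398, -11.434
Step 5: Signature = (# positive eigenvalues) - (# negative eigenvalues) = 0

0


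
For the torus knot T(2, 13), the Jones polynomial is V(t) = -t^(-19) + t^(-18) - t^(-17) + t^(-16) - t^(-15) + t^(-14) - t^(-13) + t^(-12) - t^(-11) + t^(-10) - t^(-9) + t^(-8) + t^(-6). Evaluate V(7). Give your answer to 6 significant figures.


Substituting t = 7 into V(t) = -t^(-19) + t^(-18) - t^(-17) + t^(-16) - t^(-15) + t^(-14) - t^(-13) + t^(-12) - t^(-11) + t^(-10) - t^(-9) + t^(-8) + t^(-6):
  (-)t^(-19) = -8.77278e-17
  (+)t^(-18) = 6.14095e-16
  (-)t^(-17) = -4.29866e-15
  (+)t^(-16) = 3.00906e-14
  (-)t^(-15) = -2.10634e-13
  (+)t^(-14) = 1.47444e-12
  (-)t^(-13) = -1.03211e-11
  (+)t^(-12) = 7.22476e-11
  (-)t^(-11) = -5.05733e-10
  (+)t^(-10) = 3.54013e-09
  (-)t^(-9) = -2.47809e-08
  (+)t^(-8) = 1.73467e-07
  (+)t^(-6) = 8.49986e-06
Sum = (-8.77278e-17) + (6.14095e-16) + (-4.29866e-15) + (3.00906e-14) + (-2.10634e-13) + (1.47444e-12) + (-1.03211e-11) + (7.22476e-11) + (-5.05733e-10) + (3.54013e-09) + (-2.47809e-08) + (1.73467e-07) + (8.49986e-06)
= 8.651642962e-06
Rounded to 6 significant figures: 8.65164e-06

8.65164e-06


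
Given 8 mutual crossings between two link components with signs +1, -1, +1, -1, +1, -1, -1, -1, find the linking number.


Step 1: Count positive crossings: 3
Step 2: Count negative crossings: 5
Step 3: Sum of signs = 3 - 5 = -2
Step 4: Linking number = sum/2 = -2/2 = -1

-1


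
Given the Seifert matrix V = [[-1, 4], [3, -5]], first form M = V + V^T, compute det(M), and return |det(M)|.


Step 1: Form V + V^T where V = [[-1, 4], [3, -5]]
  V^T = [[-1, 3], [4, -5]]
  V + V^T = [[-2, 7], [7, -10]]
Step 2: det(V + V^T) = (-2)*(-10) - 7*7
  = 20 - 49 = -29
Step 3: Knot determinant = |det(V + V^T)| = |-29| = 29

29


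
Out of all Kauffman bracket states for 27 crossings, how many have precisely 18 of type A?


We choose which 18 of 27 crossings get A-smoothings.
C(27, 18) = 27! / (18! * 9!)
= 4686825

4686825


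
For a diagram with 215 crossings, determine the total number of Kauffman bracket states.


Each crossing contributes 2 choices (A-smoothing or B-smoothing).
Total states = 2^215 = 52656145834278593348959013841835216159447547700274555627155488768

52656145834278593348959013841835216159447547700274555627155488768


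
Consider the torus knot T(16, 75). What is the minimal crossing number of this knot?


For a torus knot T(p, q) with gcd(p,q)=1,
the crossing number is min(p*(q-1), q*(p-1)).
p*(q-1) = 16*74 = 1184
q*(p-1) = 75*15 = 1125
min(1184, 1125) = 1125

1125


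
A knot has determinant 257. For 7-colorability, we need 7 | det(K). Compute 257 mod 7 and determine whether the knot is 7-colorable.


Step 1: A knot is p-colorable if and only if p divides its determinant.
Step 2: Compute 257 mod 7.
257 = 36 * 7 + 5
Step 3: 257 mod 7 = 5
Step 4: The knot is 7-colorable: no

5


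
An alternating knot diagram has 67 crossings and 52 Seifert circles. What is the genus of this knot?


For alternating knots, g = (c - s + 1)/2.
= (67 - 52 + 1)/2
= 16/2 = 8

8


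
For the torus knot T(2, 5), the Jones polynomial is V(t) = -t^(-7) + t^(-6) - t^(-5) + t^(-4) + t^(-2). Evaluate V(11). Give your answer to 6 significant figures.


Substituting t = 11 into V(t) = -t^(-7) + t^(-6) - t^(-5) + t^(-4) + t^(-2):
  (-)t^(-7) = -5.13158e-08
  (+)t^(-6) = 5.64474e-07
  (-)t^(-5) = -6.20921e-06
  (+)t^(-4) = 6.83013e-05
  (+)t^(-2) = 0.00826446
Sum = (-5.13158e-08) + (5.64474e-07) + (-6.20921e-06) + (6.83013e-05) + (0.00826446)
= 0.0083270681
Rounded to 6 significant figures: 0.00832707

0.00832707


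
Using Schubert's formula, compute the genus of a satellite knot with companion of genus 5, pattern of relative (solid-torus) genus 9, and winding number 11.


Schubert: g(satellite) = g_rel(pattern) + |winding| * g(companion),
where g_rel(pattern) is the genus of the pattern relative to the solid torus.
= 9 + 11 * 5
= 9 + 55 = 64

64


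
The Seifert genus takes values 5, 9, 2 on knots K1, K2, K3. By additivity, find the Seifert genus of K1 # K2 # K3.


The Seifert genus is additive under connected sum.
Seifert genus(K1 # K2 # K3) = (5) + (9) + (2)
= 16

16


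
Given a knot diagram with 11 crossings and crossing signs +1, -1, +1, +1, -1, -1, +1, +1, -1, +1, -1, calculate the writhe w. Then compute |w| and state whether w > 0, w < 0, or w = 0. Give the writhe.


Step 1: Count positive crossings (+1).
Positive crossings: 6
Step 2: Count negative crossings (-1).
Negative crossings: 5
Step 3: Writhe = (positive) - (negative)
w = 6 - 5 = 1
Step 4: |w| = 1, and w is positive

1


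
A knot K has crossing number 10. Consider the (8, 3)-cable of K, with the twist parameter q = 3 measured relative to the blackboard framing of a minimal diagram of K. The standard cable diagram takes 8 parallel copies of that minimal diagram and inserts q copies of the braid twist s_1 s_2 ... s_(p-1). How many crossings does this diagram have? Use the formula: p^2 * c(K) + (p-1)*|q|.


Step 1: Each of the c(K) crossings of the companion diagram becomes p*p = p^2 crossings among the p parallel strands, and each of the |q| twists s_1 s_2 ... s_(p-1) adds (p-1) crossings.
  Crossings = p^2 * c(K) + (p-1)*|q|
Step 2: = 8^2 * 10 + (8-1)*3
Step 3: = 64*10 + 7*3
Step 4: = 640 + 21 = 661

661


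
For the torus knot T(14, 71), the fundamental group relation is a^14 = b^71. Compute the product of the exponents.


The relation is a^14 = b^71.
Product of exponents = 14 * 71
= 994

994


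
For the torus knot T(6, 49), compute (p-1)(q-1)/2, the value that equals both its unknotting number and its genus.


For a torus knot T(p,q), both the unknotting number and genus equal (p-1)(q-1)/2.
= (6-1)(49-1)/2
= 5*48/2
= 240/2 = 120

120


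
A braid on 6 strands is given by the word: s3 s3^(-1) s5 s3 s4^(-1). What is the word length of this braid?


The word length counts the number of generators (including inverses).
Listing each generator: s3, s3^(-1), s5, s3, s4^(-1)
There are 5 generators in this braid word.

5


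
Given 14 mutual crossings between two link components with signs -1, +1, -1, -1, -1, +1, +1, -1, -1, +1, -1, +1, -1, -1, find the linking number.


Step 1: Count positive crossings: 5
Step 2: Count negative crossings: 9
Step 3: Sum of signs = 5 - 9 = -4
Step 4: Linking number = sum/2 = -4/2 = -2

-2


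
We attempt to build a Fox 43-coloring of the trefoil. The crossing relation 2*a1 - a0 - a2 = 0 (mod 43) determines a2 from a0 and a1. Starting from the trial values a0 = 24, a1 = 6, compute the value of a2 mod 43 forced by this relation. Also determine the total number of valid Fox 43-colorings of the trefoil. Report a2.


Step 1: Apply the given crossing relation 2*a1 - a0 - a2 = 0 (mod 43).
  a2 = 2*a1 - a0 mod 43
  a2 = 2*6 - 24 mod 43
  a2 = 12 - 24 mod 43
  a2 = -12 mod 43 = 31
Step 2: The trefoil has determinant 3.
  Number of Fox p-colorings (p prime) is p^2 if p = 3, else p.
  Since 43 does not divide 3, only trivial (constant) colorings exist.
  (So the trial a0 = 24, a1 = 6 with a0 != a1 does NOT extend to a valid coloring of the whole trefoil: the other two crossing relations require 3*(a1 - a0) = 0 (mod 43), which fails.)
  Total colorings = 43
Step 3: a2 = 31, total Fox 43-colorings = 43

31


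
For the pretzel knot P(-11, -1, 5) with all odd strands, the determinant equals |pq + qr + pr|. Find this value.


Step 1: Compute pq + qr + pr.
pq = (-11)*(-1) = 11
qr = (-1)*5 = -5
pr = (-11)*5 = -55
pq + qr + pr = 11 + (-5) + (-55) = -49
Step 2: Take absolute value.
det(P(-11,-1,5)) = |-49| = 49

49


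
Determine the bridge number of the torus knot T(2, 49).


The bridge number of T(p,q) is min(p,q).
min(2, 49) = 2

2


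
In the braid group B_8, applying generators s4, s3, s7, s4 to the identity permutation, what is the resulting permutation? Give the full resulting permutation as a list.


Starting with identity [1, 2, 3, 4, 5, 6, 7, 8].
Apply generators in sequence:
  After s4: [1, 2, 3, 5, 4, 6, 7, 8]
  After s3: [1, 2, 5, 3, 4, 6, 7, 8]
  After s7: [1, 2, 5, 3, 4, 6, 8, 7]
  After s4: [1, 2, 5, 4, 3, 6, 8, 7]
Final permutation: [1, 2, 5, 4, 3, 6, 8, 7]

[1, 2, 5, 4, 3, 6, 8, 7]


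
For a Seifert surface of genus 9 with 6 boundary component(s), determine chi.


chi = 2 - 2g - b
= 2 - 2*9 - 6
= 2 - 18 - 6 = -22

-22


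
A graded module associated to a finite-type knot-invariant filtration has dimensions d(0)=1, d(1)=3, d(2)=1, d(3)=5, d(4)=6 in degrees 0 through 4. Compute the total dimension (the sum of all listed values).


Total dimension = d(0) + d(1) + ... + d(4)
= 1 + 3 + 1 + 5 + 6
= 16

16


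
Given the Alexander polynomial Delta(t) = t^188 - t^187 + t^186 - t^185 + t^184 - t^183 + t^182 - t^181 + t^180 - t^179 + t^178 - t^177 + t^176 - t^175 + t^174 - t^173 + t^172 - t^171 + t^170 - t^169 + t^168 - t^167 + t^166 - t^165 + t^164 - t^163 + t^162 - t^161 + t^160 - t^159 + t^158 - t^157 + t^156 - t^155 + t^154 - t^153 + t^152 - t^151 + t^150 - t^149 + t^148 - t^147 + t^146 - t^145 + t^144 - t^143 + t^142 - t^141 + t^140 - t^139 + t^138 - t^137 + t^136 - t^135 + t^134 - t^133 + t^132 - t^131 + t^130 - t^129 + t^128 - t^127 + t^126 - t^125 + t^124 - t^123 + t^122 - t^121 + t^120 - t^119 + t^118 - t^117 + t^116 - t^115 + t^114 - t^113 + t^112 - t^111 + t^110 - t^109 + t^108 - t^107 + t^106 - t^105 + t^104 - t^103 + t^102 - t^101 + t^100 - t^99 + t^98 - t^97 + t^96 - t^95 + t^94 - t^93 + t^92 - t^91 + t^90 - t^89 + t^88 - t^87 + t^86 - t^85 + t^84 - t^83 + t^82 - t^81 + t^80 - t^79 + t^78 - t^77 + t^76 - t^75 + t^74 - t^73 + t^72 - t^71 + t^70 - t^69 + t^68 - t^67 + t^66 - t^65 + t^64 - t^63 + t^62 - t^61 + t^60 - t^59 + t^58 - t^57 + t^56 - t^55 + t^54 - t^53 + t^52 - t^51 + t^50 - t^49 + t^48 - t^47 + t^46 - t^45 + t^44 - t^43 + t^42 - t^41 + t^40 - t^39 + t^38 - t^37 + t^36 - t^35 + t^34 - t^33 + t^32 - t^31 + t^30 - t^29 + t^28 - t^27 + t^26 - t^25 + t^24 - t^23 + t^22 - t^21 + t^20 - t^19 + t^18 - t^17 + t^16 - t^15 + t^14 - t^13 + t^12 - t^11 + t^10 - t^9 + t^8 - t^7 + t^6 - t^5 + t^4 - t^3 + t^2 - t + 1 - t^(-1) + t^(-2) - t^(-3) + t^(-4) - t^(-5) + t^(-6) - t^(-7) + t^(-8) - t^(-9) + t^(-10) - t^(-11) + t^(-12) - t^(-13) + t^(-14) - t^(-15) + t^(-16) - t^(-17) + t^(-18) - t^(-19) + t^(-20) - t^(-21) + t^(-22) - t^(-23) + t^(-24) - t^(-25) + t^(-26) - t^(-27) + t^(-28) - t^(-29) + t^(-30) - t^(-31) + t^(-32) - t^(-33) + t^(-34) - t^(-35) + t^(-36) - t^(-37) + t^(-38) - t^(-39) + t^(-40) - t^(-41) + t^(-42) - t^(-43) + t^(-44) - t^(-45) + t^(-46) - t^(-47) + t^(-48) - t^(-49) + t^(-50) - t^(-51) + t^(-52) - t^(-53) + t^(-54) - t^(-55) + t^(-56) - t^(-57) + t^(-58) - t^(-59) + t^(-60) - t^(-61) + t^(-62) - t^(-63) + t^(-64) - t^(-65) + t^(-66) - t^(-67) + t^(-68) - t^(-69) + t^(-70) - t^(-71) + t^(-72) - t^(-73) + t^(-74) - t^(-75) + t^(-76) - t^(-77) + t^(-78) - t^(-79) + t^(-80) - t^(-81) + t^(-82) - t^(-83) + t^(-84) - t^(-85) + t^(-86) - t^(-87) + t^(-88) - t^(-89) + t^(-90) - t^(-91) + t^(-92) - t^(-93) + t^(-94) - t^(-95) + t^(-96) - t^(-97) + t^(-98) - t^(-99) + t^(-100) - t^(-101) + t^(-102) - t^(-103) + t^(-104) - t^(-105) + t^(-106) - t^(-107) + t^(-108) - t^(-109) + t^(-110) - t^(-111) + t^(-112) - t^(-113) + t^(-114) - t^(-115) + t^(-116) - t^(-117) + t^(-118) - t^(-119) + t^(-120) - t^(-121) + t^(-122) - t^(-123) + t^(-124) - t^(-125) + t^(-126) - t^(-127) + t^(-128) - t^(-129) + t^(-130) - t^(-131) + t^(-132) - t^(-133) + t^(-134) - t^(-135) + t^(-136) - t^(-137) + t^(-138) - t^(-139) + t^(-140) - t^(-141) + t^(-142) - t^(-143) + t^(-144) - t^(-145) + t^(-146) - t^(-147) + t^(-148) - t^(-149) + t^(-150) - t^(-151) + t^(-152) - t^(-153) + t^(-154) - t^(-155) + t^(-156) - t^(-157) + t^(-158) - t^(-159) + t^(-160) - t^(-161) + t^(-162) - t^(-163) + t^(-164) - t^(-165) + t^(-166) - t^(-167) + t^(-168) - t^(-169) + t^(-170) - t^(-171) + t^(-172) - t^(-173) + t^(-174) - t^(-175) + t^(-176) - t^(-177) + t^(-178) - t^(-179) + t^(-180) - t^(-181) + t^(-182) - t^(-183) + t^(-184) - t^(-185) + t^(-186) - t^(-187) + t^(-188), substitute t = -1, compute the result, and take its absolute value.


Step 1: The polynomial has 377 terms with alternating signs, exponents from 188 down to -188.
Step 2: Substitute t = -1. The i-th term has coefficient (-1)^i and exponent (m-i),
  so its value is (-1)^i * (-1)^(m-i) = (-1)^m = 1 for every i.
Step 3: All 377 terms equal 1, so Delta(-1) = 377 * (1) = 377
Step 4: |Delta(-1)| = 377

377


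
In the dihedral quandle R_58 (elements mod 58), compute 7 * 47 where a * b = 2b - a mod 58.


7 * 47 = 2*47 - 7 mod 58
= 94 - 7 mod 58
= 87 mod 58 = 29

29


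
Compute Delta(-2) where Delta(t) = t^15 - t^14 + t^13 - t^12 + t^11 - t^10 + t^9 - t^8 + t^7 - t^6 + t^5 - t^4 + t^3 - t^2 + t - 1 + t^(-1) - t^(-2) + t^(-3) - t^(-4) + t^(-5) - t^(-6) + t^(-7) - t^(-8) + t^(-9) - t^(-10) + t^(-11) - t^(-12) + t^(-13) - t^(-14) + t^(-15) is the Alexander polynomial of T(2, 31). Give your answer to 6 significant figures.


Substituting t = -2 into Delta(t) = t^15 - t^14 + t^13 - t^12 + t^11 - t^10 + t^9 - t^8 + t^7 - t^6 + t^5 - t^4 + t^3 - t^2 + t - 1 + t^(-1) - t^(-2) + t^(-3) - t^(-4) + t^(-5) - t^(-6) + t^(-7) - t^(-8) + t^(-9) - t^(-10) + t^(-11) - t^(-12) + t^(-13) - t^(-14) + t^(-15):
Term values: (-32768) + (-16384) + (-8192) + (-4096) + (-2048) + (-1024) + (-512) + (-256) + (-128) + (-64) + (-32) + (-16) + (-8) + (-4) + (-2) + (-1) + (-0.5) + (-0.25) + (-0.125) + (-0.0625) + (-0.03125) + (-0.015625) + (-0.0078125) + (-0.00390625) + (-0.00195312) + (-0.000976562) + (-0.000488281) + (-0.000244141) + (-0.00012207) + (-6.10352e-05) + (-3.05176e-05)
Sum = -65535.99997
Rounded to 6 significant figures: -65536

-65536


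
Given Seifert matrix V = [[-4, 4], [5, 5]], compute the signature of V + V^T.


Step 1: V + V^T = [[-8, 9], [9, 10]]
Step 2: trace = 2, det = -161
Step 3: Discriminant = 2^2 - 4*(-161) = 648
Step 4: Eigenvalues: 13.7279, -11.7279
Step 5: Signature = (# positive eigenvalues) - (# negative eigenvalues) = 0

0


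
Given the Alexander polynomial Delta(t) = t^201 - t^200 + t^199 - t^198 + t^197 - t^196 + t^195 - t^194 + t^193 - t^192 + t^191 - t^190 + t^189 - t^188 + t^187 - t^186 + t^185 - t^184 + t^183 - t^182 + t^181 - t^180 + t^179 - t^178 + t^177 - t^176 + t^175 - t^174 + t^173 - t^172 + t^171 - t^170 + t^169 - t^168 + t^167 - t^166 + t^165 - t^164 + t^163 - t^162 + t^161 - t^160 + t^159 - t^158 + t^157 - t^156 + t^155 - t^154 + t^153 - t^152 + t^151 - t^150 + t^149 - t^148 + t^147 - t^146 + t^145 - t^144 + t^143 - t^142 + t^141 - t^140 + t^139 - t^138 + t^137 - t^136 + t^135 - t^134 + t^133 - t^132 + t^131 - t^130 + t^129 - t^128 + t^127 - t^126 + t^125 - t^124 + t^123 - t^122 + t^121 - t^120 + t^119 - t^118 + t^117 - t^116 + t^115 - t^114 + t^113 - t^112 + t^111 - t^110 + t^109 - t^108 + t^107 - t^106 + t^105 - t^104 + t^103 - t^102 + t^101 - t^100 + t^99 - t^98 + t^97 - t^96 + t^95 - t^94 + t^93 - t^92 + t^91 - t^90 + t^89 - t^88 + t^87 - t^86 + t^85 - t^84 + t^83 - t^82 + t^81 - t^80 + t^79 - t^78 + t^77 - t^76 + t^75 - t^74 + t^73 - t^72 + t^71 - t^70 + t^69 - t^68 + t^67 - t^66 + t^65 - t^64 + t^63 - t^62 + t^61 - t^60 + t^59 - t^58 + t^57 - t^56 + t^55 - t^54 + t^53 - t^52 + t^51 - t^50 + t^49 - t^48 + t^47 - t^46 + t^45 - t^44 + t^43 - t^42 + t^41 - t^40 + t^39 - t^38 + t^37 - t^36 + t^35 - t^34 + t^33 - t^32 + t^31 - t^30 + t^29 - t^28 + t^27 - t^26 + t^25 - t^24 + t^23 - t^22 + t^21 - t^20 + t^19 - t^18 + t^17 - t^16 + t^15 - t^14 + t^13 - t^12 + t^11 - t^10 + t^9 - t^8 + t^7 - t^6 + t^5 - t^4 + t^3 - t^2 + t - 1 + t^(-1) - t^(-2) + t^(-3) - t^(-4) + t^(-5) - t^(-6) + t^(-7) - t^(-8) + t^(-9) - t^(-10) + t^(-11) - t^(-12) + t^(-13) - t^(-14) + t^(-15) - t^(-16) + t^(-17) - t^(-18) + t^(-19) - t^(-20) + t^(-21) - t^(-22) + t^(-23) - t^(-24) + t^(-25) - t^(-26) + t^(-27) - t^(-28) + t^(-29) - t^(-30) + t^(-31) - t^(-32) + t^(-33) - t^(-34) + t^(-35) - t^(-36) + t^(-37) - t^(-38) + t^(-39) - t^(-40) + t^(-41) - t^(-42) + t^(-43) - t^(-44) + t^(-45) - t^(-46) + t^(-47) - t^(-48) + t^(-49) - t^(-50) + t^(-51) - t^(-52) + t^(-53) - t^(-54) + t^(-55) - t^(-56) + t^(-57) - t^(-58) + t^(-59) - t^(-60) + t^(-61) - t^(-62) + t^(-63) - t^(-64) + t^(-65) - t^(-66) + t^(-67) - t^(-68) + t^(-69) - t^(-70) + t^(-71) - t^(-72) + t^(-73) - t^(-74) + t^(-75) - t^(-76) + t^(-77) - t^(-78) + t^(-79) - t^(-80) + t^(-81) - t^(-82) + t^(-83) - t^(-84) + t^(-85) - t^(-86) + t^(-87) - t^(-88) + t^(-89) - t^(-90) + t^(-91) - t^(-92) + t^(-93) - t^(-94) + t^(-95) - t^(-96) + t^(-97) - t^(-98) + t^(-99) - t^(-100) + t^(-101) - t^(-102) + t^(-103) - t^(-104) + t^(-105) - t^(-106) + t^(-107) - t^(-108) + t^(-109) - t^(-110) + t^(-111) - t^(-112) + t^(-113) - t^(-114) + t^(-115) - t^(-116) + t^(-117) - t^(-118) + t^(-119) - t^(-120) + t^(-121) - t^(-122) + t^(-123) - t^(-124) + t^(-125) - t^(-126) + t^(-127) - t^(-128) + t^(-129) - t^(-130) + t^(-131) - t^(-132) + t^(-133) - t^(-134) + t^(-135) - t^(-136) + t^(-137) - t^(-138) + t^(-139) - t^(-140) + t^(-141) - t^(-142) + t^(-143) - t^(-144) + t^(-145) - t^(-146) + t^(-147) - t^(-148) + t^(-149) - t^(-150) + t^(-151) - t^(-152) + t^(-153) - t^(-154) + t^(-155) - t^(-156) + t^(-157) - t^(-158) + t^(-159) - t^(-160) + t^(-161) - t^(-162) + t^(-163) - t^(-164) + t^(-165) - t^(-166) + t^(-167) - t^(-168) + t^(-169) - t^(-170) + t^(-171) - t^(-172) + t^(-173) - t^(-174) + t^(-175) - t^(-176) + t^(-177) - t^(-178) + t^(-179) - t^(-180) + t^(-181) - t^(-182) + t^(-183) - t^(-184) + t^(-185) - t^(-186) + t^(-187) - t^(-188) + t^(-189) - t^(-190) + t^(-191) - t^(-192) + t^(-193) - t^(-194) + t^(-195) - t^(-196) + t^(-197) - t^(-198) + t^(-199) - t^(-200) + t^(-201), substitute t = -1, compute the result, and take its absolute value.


Step 1: The polynomial has 403 terms with alternating signs, exponents from 201 down to -201.
Step 2: Substitute t = -1. The i-th term has coefficient (-1)^i and exponent (m-i),
  so its value is (-1)^i * (-1)^(m-i) = (-1)^m = -1 for every i.
Step 3: All 403 terms equal -1, so Delta(-1) = 403 * (-1) = -403
Step 4: |Delta(-1)| = 403

403


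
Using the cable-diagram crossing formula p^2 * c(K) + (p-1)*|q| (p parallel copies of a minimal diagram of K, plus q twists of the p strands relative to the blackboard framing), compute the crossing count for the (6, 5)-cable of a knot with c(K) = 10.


Step 1: Each of the c(K) crossings of the companion diagram becomes p*p = p^2 crossings among the p parallel strands, and each of the |q| twists s_1 s_2 ... s_(p-1) adds (p-1) crossings.
  Crossings = p^2 * c(K) + (p-1)*|q|
Step 2: = 6^2 * 10 + (6-1)*5
Step 3: = 36*10 + 5*5
Step 4: = 360 + 25 = 385

385


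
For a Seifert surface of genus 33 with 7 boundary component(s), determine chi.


chi = 2 - 2g - b
= 2 - 2*33 - 7
= 2 - 66 - 7 = -71

-71


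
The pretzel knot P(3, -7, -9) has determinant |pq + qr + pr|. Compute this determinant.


Step 1: Compute pq + qr + pr.
pq = 3*(-7) = -21
qr = (-7)*(-9) = 63
pr = 3*(-9) = -27
pq + qr + pr = -21 + 63 + (-27) = 15
Step 2: Take absolute value.
det(P(3,-7,-9)) = |15| = 15

15


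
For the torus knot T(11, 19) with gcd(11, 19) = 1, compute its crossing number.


For a torus knot T(p, q) with gcd(p,q)=1,
the crossing number is min(p*(q-1), q*(p-1)).
p*(q-1) = 11*18 = 198
q*(p-1) = 19*10 = 190
min(198, 190) = 190

190


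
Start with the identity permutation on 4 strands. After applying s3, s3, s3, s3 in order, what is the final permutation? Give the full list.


Starting with identity [1, 2, 3, 4].
Apply generators in sequence:
  After s3: [1, 2, 4, 3]
  After s3: [1, 2, 3, 4]
  After s3: [1, 2, 4, 3]
  After s3: [1, 2, 3, 4]
Final permutation: [1, 2, 3, 4]

[1, 2, 3, 4]


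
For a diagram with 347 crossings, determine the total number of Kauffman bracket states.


Each crossing contributes 2 choices (A-smoothing or B-smoothing).
Total states = 2^347 = 286687326998758938951352611912760867599570623646035140467198604923365359511060601008752319138765710819328

286687326998758938951352611912760867599570623646035140467198604923365359511060601008752319138765710819328


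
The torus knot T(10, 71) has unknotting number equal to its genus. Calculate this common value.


For a torus knot T(p,q), both the unknotting number and genus equal (p-1)(q-1)/2.
= (10-1)(71-1)/2
= 9*70/2
= 630/2 = 315

315


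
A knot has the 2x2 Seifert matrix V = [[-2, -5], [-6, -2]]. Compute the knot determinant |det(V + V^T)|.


Step 1: Form V + V^T where V = [[-2, -5], [-6, -2]]
  V^T = [[-2, -6], [-5, -2]]
  V + V^T = [[-4, -11], [-11, -4]]
Step 2: det(V + V^T) = (-4)*(-4) - (-11)*(-11)
  = 16 - 121 = -105
Step 3: Knot determinant = |det(V + V^T)| = |-105| = 105

105


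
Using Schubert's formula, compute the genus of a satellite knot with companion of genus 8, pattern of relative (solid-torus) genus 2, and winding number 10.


Schubert: g(satellite) = g_rel(pattern) + |winding| * g(companion),
where g_rel(pattern) is the genus of the pattern relative to the solid torus.
= 2 + 10 * 8
= 2 + 80 = 82

82


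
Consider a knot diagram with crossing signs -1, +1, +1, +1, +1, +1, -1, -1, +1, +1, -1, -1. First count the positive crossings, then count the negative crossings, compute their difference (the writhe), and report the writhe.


Step 1: Count positive crossings (+1).
Positive crossings: 7
Step 2: Count negative crossings (-1).
Negative crossings: 5
Step 3: Writhe = (positive) - (negative)
w = 7 - 5 = 2
Step 4: |w| = 2, and w is positive

2


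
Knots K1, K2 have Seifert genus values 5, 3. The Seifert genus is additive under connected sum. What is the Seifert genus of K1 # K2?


The Seifert genus is additive under connected sum.
Seifert genus(K1 # K2) = (5) + (3)
= 8

8


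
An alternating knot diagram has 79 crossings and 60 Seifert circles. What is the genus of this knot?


For alternating knots, g = (c - s + 1)/2.
= (79 - 60 + 1)/2
= 20/2 = 10

10


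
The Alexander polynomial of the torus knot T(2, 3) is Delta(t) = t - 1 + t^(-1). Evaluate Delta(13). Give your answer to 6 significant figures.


Substituting t = 13 into Delta(t) = t - 1 + t^(-1):
Term values: (13) + (-1) + (0.0769231)
Sum = 12.07692308
Rounded to 6 significant figures: 12.0769

12.0769


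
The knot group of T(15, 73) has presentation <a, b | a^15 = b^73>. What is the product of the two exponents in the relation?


The relation is a^15 = b^73.
Product of exponents = 15 * 73
= 1095

1095


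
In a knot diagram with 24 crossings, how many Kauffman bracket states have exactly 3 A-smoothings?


We choose which 3 of 24 crossings get A-smoothings.
C(24, 3) = 24! / (3! * 21!)
= 2024

2024


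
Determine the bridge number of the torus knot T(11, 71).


The bridge number of T(p,q) is min(p,q).
min(11, 71) = 11

11


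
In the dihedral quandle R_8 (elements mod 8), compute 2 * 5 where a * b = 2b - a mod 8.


2 * 5 = 2*5 - 2 mod 8
= 10 - 2 mod 8
= 8 mod 8 = 0

0


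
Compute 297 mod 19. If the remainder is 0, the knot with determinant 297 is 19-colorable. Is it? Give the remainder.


Step 1: A knot is p-colorable if and only if p divides its determinant.
Step 2: Compute 297 mod 19.
297 = 15 * 19 + 12
Step 3: 297 mod 19 = 12
Step 4: The knot is 19-colorable: no

12


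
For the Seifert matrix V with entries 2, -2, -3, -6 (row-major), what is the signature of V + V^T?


Step 1: V + V^T = [[4, -5], [-5, -12]]
Step 2: trace = -8, det = -73
Step 3: Discriminant = (-8)^2 - 4*(-73) = 356
Step 4: Eigenvalues: 5.43398, -13.434
Step 5: Signature = (# positive eigenvalues) - (# negative eigenvalues) = 0

0


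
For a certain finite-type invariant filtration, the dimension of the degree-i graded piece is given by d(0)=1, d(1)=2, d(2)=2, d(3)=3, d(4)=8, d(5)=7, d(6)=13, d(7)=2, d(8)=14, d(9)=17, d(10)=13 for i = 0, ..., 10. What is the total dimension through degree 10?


Total dimension = d(0) + d(1) + ... + d(10)
= 1 + 2 + 2 + 3 + 8 + 7 + 13 + 2 + 14 + 17 + 13
= 82

82


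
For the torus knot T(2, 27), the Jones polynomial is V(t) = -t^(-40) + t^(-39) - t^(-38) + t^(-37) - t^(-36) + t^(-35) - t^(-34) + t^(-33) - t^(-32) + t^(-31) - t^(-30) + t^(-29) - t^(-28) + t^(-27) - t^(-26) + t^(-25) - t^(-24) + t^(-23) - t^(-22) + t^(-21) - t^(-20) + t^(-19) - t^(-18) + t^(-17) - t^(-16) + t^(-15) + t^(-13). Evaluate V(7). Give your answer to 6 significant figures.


Substituting t = 7 into V(t) = -t^(-40) + t^(-39) - t^(-38) + t^(-37) - t^(-36) + t^(-35) - t^(-34) + t^(-33) - t^(-32) + t^(-31) - t^(-30) + t^(-29) - t^(-28) + t^(-27) - t^(-26) + t^(-25) - t^(-24) + t^(-23) - t^(-22) + t^(-21) - t^(-20) + t^(-19) - t^(-18) + t^(-17) - t^(-16) + t^(-15) + t^(-13):
  (-)t^(-40) = -1.57065e-34
  (+)t^(-39) = 1.09945e-33
  (-)t^(-38) = -7.69617e-33
  (+)t^(-37) = 5.38732e-32
  (-)t^(-36) = -3.77112e-31
  (+)t^(-35) = 2.63979e-30
  (-)t^(-34) = -1.84785e-29
  (+)t^(-33) = 1.29349e-28
  (-)t^(-32) = -9.05446e-28
  (+)t^(-31) = 6.33812e-27
  (-)t^(-30) = -4.43669e-26
  (+)t^(-29) = 3.10568e-25
  (-)t^(-28) = -2.17398e-24
  (+)t^(-27) = 1.52178e-23
  (-)t^(-26) = -1.06525e-22
  (+)t^(-25) = 7.45674e-22
  (-)t^(-24) = -5.21972e-21
  (+)t^(-23) = 3.6538e-20
  (-)t^(-22) = -2.55766e-19
  (+)t^(-21) = 1.79036e-18
  (-)t^(-20) = -1.25325e-17
  (+)t^(-19) = 8.77278e-17
  (-)t^(-18) = -6.14095e-16
  (+)t^(-17) = 4.29866e-15
  (-)t^(-16) = -3.00906e-14
  (+)t^(-15) = 2.10634e-13
  (+)t^(-13) = 1.03211e-11
Sum = (-1.57065e-34) + (1.09945e-33) + (-7.69617e-33) + (5.38732e-32) + (-3.77112e-31) + (2.63979e-30) + (-1.84785e-29) + (1.29349e-28) + (-9.05446e-28) + (6.33812e-27) + (-4.43669e-26) + (3.10568e-25) + (-2.17398e-24) + (1.52178e-23) + (-1.06525e-22) + (7.45674e-22) + (-5.21972e-21) + (3.6538e-20) + (-2.55766e-19) + (1.79036e-18) + (-1.25325e-17) + (8.77278e-17) + (-6.14095e-16) + (4.29866e-15) + (-3.00906e-14) + (2.10634e-13) + (1.03211e-11)
= 1.050539312e-11
Rounded to 6 significant figures: 1.05054e-11

1.05054e-11


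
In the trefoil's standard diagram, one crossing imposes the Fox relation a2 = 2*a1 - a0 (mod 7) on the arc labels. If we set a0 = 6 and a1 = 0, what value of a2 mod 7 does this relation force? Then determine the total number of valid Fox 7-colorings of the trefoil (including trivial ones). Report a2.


Step 1: Apply the given crossing relation 2*a1 - a0 - a2 = 0 (mod 7).
  a2 = 2*a1 - a0 mod 7
  a2 = 2*0 - 6 mod 7
  a2 = 0 - 6 mod 7
  a2 = -6 mod 7 = 1
Step 2: The trefoil has determinant 3.
  Number of Fox p-colorings (p prime) is p^2 if p = 3, else p.
  Since 7 does not divide 3, only trivial (constant) colorings exist.
  (So the trial a0 = 6, a1 = 0 with a0 != a1 does NOT extend to a valid coloring of the whole trefoil: the other two crossing relations require 3*(a1 - a0) = 0 (mod 7), which fails.)
  Total colorings = 7
Step 3: a2 = 1, total Fox 7-colorings = 7

1


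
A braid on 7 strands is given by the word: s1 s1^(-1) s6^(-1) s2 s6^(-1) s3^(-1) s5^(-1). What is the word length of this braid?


The word length counts the number of generators (including inverses).
Listing each generator: s1, s1^(-1), s6^(-1), s2, s6^(-1), s3^(-1), s5^(-1)
There are 7 generators in this braid word.

7


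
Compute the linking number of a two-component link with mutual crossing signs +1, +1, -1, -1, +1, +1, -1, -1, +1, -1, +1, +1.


Step 1: Count positive crossings: 7
Step 2: Count negative crossings: 5
Step 3: Sum of signs = 7 - 5 = 2
Step 4: Linking number = sum/2 = 2/2 = 1

1
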